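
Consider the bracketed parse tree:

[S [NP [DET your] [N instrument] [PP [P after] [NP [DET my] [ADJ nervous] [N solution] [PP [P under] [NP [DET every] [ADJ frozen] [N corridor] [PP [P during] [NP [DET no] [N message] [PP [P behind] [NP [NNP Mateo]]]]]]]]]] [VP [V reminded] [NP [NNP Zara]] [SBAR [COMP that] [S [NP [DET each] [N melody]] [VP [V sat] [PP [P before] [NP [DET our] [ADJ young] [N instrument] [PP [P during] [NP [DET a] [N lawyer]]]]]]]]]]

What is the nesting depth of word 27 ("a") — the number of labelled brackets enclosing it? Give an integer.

Path from the root down to the word: S → VP → SBAR → S → VP → PP → NP → PP → NP → DET. That is 10 enclosing brackets.

10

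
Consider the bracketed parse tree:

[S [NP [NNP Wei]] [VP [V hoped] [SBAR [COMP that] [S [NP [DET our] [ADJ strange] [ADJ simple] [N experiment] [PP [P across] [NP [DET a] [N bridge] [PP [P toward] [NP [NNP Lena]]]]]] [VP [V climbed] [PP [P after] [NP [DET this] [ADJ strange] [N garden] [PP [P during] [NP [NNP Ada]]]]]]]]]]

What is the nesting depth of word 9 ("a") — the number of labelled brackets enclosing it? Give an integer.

8

The word sits inside DET, which is inside NP, inside PP, inside NP, inside S, inside SBAR, inside VP, inside S — 8 brackets in all.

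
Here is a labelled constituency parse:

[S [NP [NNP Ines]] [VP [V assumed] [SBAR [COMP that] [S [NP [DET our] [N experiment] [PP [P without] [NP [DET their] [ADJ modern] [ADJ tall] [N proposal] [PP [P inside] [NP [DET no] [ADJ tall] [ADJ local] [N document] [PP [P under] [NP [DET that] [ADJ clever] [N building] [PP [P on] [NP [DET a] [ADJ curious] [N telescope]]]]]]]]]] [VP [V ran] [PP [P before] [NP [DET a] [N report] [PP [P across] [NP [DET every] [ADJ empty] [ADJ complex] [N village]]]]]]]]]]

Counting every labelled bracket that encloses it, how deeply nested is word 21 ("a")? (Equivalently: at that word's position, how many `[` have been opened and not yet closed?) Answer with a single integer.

14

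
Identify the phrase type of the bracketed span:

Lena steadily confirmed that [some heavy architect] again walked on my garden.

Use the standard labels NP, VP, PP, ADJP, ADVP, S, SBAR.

The bracketed span "some heavy architect" is headed by "architect", making it a noun phrase (NP).

NP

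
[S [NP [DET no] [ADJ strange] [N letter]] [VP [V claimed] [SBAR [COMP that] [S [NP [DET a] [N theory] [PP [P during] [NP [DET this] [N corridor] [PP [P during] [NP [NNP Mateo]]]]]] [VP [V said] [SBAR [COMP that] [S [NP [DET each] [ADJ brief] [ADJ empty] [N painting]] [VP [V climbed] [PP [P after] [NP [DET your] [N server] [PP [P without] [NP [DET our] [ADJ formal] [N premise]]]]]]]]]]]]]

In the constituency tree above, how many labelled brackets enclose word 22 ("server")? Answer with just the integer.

The word sits inside N, which is inside NP, inside PP, inside VP, inside S, inside SBAR, inside VP, inside S, inside SBAR, inside VP, inside S — 11 brackets in all.

11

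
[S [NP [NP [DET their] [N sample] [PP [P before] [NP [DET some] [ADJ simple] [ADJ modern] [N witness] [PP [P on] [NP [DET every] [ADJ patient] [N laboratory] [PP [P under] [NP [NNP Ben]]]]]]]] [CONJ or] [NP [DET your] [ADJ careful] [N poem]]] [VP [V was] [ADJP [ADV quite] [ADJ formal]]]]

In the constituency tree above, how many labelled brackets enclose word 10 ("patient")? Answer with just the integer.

8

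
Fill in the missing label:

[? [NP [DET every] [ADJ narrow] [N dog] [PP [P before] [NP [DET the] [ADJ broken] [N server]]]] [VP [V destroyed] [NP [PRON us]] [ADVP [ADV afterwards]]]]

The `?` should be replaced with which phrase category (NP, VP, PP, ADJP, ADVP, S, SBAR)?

The `?` node immediately contains: NP, VP. That is the internal structure of a clause, so the label is S.

S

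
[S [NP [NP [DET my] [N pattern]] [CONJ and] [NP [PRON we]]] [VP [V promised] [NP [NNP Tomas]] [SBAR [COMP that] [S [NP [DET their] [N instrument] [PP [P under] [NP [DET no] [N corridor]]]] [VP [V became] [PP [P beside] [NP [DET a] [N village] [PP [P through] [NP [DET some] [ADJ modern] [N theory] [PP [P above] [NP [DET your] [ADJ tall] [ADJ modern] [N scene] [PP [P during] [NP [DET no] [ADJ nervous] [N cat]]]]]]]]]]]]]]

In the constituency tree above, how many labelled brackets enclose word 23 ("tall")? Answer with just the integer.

12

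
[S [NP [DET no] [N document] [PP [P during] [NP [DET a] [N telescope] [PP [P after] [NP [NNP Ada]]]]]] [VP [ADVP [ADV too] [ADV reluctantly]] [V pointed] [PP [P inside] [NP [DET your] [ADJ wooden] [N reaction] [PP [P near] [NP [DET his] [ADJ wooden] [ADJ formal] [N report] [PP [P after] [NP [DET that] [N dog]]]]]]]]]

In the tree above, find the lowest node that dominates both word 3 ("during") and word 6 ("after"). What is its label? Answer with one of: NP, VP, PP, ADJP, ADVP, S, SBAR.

PP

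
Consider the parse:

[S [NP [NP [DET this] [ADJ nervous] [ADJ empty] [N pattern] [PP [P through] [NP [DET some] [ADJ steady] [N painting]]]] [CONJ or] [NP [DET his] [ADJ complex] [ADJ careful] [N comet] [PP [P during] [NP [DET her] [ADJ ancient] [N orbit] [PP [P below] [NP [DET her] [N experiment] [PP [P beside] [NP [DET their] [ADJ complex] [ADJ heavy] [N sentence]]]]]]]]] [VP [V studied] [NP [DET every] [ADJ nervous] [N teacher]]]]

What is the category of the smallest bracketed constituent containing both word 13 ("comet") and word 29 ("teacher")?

The smallest bracket enclosing both words is [S this nervous empty pattern through some steady painting or his complex careful comet during her ancient orbit below her experiment beside their complex heavy sentence studied every nervous teacher], so the label is S.

S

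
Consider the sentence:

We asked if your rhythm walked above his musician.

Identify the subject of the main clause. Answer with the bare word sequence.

"we" is the NP that combines with the VP headed by "asked" to form the main clause — the subject.

we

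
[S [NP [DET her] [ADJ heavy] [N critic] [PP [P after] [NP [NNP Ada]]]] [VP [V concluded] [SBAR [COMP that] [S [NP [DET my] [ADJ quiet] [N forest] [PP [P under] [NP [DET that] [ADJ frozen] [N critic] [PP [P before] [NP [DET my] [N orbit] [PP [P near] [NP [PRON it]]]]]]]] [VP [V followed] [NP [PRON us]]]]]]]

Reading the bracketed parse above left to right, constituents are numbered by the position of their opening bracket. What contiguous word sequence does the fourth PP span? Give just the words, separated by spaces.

near it

In left-to-right order the PP constituents are "after Ada"; "under that frozen critic before my orbit near it"; "before my orbit near it"; "near it". Number 4 is "near it".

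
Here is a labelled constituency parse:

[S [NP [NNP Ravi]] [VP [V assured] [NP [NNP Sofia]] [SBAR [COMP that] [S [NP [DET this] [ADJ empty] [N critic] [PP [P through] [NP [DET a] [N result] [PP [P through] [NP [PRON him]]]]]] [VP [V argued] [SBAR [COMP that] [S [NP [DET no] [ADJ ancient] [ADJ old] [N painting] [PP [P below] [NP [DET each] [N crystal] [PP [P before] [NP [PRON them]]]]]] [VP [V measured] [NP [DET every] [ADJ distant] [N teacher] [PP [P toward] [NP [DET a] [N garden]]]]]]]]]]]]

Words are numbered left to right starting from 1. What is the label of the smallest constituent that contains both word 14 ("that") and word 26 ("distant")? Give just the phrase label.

SBAR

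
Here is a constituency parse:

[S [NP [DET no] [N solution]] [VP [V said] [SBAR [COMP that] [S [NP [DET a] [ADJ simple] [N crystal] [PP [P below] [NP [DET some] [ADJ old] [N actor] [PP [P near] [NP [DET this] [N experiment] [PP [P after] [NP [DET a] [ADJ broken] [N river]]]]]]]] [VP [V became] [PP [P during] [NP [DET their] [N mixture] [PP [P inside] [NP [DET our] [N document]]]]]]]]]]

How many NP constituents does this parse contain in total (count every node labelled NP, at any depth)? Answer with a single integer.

Listing each NP by its span: [NP no solution]; [NP a simple crystal below some old actor near this experiment after a broken river]; [NP some old actor near this experiment after a broken river]; [NP this experiment after a broken river]; [NP a broken river]; [NP their mixture inside our document] … — that makes 7.

7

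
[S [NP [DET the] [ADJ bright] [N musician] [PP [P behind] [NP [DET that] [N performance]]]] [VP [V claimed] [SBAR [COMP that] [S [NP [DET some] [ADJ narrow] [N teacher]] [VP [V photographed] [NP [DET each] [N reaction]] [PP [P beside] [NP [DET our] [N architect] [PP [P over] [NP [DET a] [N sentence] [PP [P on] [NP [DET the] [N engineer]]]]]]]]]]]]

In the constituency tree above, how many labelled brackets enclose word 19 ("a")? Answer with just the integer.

10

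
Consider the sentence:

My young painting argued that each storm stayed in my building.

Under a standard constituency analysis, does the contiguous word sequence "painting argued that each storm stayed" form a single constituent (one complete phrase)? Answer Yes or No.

"painting" belongs to the noun phrase "my young painting" while "stayed" belongs to the verb phrase "argued that each storm stayed in my building"; a span that runs across that boundary is not a single phrase.

No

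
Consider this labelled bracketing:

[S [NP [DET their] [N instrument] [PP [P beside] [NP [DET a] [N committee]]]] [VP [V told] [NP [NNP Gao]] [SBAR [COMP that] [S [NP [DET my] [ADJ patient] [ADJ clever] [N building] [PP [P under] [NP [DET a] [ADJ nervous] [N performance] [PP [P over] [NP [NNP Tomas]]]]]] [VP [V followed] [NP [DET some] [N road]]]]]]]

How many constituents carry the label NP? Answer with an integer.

7

Listing each NP by its span: [NP their instrument beside a committee]; [NP a committee]; [NP Gao]; [NP my patient clever building under a nervous performance over Tomas]; [NP a nervous performance over Tomas]; [NP Tomas] … — that makes 7.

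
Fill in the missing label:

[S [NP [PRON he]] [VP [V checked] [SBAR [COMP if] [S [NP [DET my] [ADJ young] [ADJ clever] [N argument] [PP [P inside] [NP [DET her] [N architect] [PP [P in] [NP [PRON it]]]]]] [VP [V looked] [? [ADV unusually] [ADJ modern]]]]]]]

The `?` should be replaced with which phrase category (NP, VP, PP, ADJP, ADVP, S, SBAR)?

The `?` node immediately contains: ADV 'unusually', ADJ 'modern'. That is the internal structure of an adjective phrase, so the label is ADJP.

ADJP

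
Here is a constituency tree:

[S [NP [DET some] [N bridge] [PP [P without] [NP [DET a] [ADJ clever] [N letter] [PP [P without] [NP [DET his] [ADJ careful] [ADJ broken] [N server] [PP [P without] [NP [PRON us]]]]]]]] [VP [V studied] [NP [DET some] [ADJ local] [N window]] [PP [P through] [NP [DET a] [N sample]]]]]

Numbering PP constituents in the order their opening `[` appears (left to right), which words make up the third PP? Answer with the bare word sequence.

without us

The PP opening brackets appear, in order, over: "without a clever letter without his careful broken server without us"; "without his careful broken server without us"; "without us"; "through a sample". The third one spans "without us".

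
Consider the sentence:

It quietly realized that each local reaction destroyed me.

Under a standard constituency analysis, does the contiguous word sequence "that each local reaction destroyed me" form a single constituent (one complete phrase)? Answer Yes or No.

These words form the whole subordinate clause headed by "that", so yes — one constituent.

Yes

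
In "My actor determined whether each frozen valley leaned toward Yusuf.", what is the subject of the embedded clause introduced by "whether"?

each frozen valley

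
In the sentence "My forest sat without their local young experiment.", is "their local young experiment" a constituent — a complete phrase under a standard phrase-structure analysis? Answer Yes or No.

Yes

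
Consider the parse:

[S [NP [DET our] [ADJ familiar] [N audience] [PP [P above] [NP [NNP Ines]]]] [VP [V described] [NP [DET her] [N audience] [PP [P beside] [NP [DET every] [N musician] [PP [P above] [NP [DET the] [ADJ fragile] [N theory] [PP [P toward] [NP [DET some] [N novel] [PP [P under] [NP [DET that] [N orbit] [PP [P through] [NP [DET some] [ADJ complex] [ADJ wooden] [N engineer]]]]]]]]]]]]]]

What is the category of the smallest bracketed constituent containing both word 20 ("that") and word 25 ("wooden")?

The smallest bracket enclosing both words is [NP that orbit through some complex wooden engineer], so the label is NP.

NP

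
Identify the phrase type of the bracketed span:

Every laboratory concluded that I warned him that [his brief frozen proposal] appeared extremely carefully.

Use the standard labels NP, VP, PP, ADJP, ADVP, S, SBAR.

The bracketed span "his brief frozen proposal" is headed by "proposal", making it a noun phrase (NP).

NP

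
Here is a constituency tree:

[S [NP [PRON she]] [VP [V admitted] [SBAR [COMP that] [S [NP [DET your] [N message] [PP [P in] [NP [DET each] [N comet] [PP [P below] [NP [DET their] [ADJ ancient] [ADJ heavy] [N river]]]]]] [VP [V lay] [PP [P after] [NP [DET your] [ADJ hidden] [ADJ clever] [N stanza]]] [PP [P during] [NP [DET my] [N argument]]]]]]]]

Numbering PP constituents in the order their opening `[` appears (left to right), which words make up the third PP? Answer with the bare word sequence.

after your hidden clever stanza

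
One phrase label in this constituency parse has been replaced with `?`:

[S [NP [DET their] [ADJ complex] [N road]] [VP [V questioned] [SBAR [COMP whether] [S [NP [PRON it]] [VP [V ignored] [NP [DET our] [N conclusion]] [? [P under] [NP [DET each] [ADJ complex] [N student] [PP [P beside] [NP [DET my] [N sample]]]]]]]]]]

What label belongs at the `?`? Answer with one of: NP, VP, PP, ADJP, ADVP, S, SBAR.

PP

A constituent whose immediate children are P 'under', NP is a prepositional phrase: PP.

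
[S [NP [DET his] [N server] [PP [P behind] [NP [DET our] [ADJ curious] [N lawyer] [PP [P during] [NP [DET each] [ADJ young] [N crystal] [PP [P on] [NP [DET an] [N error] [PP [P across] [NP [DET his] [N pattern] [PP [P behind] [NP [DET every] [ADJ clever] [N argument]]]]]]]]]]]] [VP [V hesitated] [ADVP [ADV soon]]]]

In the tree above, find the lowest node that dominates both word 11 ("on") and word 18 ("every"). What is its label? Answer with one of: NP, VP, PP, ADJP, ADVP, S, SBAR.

PP

Word 11 lies under S → NP → PP → NP → PP → NP → PP → P; word 18 lies under S → NP → PP → NP → PP → NP → PP → NP → PP → NP → PP → NP → DET. The lowest shared node is the PP.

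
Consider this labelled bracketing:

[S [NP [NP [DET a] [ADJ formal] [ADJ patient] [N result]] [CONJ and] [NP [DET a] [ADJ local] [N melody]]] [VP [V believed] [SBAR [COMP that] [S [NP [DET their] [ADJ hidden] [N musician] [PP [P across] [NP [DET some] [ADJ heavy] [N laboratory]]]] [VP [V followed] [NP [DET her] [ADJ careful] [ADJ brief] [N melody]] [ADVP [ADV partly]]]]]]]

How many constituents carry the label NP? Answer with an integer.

The NP constituents are: [NP a formal patient result and a local melody]; [NP a formal patient result]; [NP a local melody]; [NP their hidden musician across some heavy laboratory]; [NP some heavy laboratory]; [NP her careful brief melody]. Total: 6.

6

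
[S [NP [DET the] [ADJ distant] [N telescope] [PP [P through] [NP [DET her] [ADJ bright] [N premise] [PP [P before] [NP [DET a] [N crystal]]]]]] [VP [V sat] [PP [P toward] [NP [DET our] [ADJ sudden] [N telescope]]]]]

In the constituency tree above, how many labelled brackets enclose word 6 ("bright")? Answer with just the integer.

Counting open brackets not yet closed at "bright": [S [NP [PP [NP [ADJ = 5.

5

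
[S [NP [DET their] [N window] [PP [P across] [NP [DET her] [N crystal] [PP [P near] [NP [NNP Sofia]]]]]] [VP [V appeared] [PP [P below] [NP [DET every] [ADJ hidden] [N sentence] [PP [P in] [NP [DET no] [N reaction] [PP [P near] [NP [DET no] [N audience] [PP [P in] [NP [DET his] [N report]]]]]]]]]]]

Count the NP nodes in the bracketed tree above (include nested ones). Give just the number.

7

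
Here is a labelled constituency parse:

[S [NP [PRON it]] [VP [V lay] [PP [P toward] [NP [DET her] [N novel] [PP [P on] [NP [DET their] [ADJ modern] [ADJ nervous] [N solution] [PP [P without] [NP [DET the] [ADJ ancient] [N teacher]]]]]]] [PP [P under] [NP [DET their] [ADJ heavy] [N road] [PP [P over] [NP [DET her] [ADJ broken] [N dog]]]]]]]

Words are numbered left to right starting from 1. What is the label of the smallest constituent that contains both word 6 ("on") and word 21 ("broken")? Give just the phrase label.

VP

The smallest bracket enclosing both words is [VP lay toward her novel on their modern nervous solution without the ancient teacher under their heavy road over her broken dog], so the label is VP.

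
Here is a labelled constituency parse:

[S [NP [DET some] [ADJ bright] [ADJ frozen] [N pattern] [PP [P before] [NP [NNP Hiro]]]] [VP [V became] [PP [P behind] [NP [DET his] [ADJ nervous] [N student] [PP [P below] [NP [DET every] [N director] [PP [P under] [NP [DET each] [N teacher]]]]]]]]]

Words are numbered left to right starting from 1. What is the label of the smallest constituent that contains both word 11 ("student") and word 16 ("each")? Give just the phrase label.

NP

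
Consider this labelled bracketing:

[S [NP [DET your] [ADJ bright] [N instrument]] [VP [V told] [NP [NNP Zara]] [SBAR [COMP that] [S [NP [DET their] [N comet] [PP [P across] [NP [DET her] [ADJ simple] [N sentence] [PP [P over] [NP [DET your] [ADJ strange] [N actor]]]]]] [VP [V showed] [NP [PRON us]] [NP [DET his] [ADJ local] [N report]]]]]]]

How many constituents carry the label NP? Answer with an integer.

Listing each NP by its span: [NP your bright instrument]; [NP Zara]; [NP their comet across her simple sentence over your strange actor]; [NP her simple sentence over your strange actor]; [NP your strange actor]; [NP us] … — that makes 7.

7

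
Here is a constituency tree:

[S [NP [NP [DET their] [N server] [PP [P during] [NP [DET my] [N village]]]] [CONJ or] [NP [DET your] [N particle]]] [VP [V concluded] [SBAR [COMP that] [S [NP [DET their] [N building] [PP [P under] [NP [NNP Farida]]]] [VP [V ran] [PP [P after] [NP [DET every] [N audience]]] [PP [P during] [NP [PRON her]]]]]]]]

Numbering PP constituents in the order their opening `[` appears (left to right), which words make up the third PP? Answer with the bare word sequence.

after every audience

In left-to-right order the PP constituents are "during my village"; "under Farida"; "after every audience"; "during her". Number 3 is "after every audience".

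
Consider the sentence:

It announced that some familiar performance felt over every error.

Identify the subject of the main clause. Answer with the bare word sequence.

In the main clause the verb is "announced"; the NP preceding it, "it", is the subject.

it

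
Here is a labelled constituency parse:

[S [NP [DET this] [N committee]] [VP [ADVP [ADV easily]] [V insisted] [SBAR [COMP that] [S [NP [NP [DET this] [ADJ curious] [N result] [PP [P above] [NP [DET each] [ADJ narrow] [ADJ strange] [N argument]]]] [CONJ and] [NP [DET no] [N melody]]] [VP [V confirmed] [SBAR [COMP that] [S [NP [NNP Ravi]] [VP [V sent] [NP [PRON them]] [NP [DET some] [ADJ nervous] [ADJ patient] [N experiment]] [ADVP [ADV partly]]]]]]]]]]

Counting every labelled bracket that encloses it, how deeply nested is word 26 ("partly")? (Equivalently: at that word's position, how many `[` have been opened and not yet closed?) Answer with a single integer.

The word sits inside ADV, which is inside ADVP, inside VP, inside S, inside SBAR, inside VP, inside S, inside SBAR, inside VP, inside S — 10 brackets in all.

10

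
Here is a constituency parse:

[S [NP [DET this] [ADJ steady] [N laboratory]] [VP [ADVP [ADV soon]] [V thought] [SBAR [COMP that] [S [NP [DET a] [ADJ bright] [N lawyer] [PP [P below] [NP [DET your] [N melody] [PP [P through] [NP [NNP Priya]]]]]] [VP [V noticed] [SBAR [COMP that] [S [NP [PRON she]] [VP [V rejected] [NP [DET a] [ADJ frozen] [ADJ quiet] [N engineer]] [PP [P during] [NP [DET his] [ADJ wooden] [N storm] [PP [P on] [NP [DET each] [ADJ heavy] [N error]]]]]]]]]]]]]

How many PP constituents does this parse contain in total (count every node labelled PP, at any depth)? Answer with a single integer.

4

Scanning left to right, an opening `[PP` appears at word positions 10, 13, 23, 27 — 4 in total.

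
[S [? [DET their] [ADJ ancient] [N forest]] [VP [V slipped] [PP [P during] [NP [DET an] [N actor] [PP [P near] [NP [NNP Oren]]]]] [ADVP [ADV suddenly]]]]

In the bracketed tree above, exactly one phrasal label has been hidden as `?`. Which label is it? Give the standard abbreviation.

NP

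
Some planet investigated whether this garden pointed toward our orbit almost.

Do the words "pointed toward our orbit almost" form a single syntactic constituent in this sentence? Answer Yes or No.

Yes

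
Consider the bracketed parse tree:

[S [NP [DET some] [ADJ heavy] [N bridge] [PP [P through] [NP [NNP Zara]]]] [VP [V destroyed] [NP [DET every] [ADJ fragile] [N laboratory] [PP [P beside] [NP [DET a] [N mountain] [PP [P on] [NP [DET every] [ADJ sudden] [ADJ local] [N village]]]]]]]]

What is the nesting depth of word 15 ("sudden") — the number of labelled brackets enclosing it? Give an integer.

Counting open brackets not yet closed at "sudden": [S [VP [NP [PP [NP [PP [NP [ADJ = 8.

8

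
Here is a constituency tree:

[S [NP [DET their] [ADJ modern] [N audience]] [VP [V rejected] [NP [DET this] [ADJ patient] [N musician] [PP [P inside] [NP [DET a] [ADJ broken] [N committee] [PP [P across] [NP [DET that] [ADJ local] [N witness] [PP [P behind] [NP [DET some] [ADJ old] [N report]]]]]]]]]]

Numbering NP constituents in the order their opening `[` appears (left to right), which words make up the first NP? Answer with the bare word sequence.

their modern audience

Opening `[NP` markers occur at word positions 1, 5, 9, 13, 17; the first of these opens the constituent [NP their modern audience].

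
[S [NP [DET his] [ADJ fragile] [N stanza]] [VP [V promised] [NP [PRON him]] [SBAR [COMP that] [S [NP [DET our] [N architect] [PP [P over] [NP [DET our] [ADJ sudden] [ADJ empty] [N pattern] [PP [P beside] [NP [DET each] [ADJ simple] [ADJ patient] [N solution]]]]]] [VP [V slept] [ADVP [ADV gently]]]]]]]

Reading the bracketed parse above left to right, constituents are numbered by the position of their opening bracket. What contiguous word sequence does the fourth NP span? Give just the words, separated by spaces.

Opening `[NP` markers occur at word positions 1, 5, 7, 10, 15; the fourth of these opens the constituent [NP our sudden empty pattern beside each simple patient solution].

our sudden empty pattern beside each simple patient solution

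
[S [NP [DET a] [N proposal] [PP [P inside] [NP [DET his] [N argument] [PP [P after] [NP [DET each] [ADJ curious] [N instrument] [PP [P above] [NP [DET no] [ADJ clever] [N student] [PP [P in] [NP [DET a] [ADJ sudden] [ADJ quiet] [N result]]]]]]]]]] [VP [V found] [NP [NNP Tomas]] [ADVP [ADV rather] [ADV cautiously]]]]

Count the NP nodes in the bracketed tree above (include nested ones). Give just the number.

Listing each NP by its span: [NP a proposal inside his argument after each curious instrument above no clever student in a sudden quiet result]; [NP his argument after each curious instrument above no clever student in a sudden quiet result]; [NP each curious instrument above no clever student in a sudden quiet result]; [NP no clever student in a sudden quiet result]; [NP a sudden quiet result]; [NP Tomas] — that makes 6.

6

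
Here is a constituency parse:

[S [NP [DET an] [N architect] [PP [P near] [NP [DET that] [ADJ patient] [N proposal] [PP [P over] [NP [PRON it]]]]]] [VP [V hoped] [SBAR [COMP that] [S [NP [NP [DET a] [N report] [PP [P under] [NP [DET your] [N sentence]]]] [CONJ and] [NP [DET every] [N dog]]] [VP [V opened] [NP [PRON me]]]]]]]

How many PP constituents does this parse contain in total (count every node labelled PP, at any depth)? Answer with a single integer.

3

Scanning left to right, an opening `[PP` appears at word positions 3, 7, 13 — 3 in total.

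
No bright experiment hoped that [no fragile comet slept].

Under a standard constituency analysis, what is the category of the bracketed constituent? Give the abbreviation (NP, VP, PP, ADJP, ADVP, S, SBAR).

S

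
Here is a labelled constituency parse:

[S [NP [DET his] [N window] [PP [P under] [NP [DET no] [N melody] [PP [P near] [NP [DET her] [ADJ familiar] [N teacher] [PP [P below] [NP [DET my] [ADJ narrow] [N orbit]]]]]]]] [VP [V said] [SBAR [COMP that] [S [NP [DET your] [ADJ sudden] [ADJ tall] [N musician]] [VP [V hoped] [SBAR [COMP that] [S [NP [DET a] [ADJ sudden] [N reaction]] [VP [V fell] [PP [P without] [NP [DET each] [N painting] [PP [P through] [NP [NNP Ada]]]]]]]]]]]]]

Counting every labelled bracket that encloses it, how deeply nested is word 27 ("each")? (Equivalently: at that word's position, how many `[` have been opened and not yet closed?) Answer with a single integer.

11

The word sits inside DET, which is inside NP, inside PP, inside VP, inside S, inside SBAR, inside VP, inside S, inside SBAR, inside VP, inside S — 11 brackets in all.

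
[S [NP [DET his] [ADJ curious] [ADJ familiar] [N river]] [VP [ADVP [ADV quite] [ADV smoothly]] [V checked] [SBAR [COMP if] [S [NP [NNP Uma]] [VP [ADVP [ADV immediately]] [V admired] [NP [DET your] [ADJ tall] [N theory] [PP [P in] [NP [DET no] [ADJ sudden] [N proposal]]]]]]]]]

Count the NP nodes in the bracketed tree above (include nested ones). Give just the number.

4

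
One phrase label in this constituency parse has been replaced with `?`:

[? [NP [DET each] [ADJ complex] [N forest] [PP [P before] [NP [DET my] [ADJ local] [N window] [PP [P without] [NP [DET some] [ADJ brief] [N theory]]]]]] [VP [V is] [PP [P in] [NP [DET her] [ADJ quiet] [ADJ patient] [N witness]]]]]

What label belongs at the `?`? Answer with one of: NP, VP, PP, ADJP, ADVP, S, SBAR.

The `?` node immediately contains: NP, VP. That is the internal structure of a clause, so the label is S.

S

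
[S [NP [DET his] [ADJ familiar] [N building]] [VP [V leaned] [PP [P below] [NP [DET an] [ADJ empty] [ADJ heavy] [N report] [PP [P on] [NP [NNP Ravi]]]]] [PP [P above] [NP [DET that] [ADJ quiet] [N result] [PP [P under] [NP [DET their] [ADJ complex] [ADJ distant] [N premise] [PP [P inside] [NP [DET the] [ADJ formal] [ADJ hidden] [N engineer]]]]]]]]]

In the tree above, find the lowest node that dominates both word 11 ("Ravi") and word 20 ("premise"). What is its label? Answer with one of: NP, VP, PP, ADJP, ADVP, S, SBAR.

VP

The smallest bracket enclosing both words is [VP leaned below an empty heavy report on Ravi above that quiet result under their complex distant premise inside the formal hidden engineer], so the label is VP.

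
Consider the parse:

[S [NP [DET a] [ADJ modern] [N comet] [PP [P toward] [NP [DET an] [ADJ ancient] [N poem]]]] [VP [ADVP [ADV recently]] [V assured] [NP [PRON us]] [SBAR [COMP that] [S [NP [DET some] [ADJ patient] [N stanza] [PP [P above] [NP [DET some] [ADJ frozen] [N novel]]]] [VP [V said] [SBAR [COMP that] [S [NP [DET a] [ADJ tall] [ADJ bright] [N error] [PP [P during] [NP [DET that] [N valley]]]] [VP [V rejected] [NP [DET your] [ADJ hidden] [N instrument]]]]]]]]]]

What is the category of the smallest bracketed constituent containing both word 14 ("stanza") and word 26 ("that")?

S

Word 14 lies under S → VP → SBAR → S → NP → N; word 26 lies under S → VP → SBAR → S → VP → SBAR → S → NP → PP → NP → DET. The lowest shared node is the S.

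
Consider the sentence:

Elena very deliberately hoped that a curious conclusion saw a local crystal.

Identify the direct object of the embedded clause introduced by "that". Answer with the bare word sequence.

a local crystal

"saw" heads the VP of the embedded clause introduced by "that", and "a local crystal" is its direct object.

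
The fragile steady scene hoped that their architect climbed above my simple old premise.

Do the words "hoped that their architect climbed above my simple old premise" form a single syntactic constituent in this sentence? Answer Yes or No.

"hoped that their architect climbed above my simple old premise" is exactly the verb phrase [VP hoped that their architect climbed above my simple old premise], a complete constituent.

Yes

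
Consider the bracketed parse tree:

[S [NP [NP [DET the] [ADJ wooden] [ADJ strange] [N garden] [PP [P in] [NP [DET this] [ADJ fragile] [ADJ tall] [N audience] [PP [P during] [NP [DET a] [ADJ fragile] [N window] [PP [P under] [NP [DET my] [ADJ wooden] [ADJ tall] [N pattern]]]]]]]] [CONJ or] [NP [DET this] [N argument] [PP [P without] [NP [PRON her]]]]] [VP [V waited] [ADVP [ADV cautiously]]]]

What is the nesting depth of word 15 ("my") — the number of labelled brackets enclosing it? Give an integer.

10

Path from the root down to the word: S → NP → NP → PP → NP → PP → NP → PP → NP → DET. That is 10 enclosing brackets.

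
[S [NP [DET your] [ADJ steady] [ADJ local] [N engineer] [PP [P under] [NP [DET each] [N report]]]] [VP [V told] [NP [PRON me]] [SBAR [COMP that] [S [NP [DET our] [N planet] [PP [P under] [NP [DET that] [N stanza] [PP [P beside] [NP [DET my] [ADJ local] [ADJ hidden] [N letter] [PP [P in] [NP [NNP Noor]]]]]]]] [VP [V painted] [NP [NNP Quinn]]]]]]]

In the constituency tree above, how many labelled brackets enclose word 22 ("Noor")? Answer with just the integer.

12

Counting open brackets not yet closed at "Noor": [S [VP [SBAR [S [NP [PP [NP [PP [NP [PP [NP [NNP = 12.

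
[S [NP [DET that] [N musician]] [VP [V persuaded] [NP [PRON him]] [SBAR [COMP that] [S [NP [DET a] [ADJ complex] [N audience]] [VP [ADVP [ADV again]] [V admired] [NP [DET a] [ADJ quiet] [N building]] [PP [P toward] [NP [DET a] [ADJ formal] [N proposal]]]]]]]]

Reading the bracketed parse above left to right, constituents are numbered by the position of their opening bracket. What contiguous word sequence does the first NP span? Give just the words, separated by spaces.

The NP opening brackets appear, in order, over: "that musician"; "him"; "a complex audience"; "a quiet building"; "a formal proposal". The first one spans "that musician".

that musician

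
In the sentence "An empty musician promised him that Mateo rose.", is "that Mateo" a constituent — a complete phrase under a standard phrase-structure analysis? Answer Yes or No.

No

"that" belongs to the complementizer "that" while "Mateo" belongs to the clause "Mateo rose"; a span that runs across that boundary is not a single phrase.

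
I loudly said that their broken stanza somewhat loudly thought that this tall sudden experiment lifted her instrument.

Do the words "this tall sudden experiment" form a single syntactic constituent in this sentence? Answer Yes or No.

Yes

"this tall sudden experiment" is exactly the noun phrase [NP this tall sudden experiment], a complete constituent.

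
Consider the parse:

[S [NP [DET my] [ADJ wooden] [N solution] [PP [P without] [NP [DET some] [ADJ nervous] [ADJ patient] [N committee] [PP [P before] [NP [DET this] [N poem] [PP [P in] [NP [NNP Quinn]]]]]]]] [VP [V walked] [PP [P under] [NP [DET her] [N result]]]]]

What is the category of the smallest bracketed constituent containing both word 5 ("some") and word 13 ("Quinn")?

NP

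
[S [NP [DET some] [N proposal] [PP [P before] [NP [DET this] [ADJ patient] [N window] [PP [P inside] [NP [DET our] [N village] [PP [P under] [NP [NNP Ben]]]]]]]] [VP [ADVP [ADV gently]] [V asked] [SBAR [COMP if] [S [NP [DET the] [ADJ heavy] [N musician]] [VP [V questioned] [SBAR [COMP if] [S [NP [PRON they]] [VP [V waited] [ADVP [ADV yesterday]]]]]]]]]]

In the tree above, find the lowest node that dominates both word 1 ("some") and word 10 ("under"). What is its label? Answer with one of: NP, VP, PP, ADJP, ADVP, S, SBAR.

Both words fall inside [NP some proposal before this patient window inside our village under Ben] (words 1–11), and no smaller constituent contains them both. Label: NP.

NP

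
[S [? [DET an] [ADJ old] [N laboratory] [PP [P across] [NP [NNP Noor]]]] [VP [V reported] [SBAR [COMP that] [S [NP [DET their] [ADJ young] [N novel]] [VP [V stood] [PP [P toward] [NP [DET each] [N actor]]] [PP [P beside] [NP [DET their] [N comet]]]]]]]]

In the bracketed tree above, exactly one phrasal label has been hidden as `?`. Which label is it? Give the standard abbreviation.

The `?` node immediately contains: DET 'an', ADJ 'old', N 'laboratory', PP. That is the internal structure of a noun phrase, so the label is NP.

NP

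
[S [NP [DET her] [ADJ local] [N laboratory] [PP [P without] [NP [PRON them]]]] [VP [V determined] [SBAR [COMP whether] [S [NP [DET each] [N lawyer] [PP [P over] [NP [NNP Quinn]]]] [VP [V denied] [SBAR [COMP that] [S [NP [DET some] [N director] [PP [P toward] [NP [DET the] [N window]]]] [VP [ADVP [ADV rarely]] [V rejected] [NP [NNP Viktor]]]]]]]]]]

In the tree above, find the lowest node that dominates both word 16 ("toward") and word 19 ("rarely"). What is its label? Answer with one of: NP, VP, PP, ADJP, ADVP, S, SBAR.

S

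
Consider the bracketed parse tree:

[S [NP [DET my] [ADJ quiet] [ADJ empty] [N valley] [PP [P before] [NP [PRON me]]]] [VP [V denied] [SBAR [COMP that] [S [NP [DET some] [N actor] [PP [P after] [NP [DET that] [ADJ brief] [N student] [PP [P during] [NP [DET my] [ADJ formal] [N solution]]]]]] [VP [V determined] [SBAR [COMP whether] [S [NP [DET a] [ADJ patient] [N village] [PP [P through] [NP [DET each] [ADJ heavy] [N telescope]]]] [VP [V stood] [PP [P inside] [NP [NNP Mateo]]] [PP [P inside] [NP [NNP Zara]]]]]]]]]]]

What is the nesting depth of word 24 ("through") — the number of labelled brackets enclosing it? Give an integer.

The word sits inside P, which is inside PP, inside NP, inside S, inside SBAR, inside VP, inside S, inside SBAR, inside VP, inside S — 10 brackets in all.

10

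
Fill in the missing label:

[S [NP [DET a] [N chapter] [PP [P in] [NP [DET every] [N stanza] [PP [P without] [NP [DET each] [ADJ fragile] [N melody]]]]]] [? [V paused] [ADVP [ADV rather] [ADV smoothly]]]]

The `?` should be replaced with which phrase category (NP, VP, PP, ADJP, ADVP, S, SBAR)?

VP

Looking at what the `?` directly dominates — V 'paused', ADVP — this is a verb phrase (VP).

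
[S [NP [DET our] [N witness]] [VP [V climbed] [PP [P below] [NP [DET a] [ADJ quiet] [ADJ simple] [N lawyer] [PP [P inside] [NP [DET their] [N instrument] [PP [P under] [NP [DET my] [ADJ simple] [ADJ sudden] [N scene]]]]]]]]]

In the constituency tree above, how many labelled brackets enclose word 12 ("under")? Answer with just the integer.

8

Counting open brackets not yet closed at "under": [S [VP [PP [NP [PP [NP [PP [P = 8.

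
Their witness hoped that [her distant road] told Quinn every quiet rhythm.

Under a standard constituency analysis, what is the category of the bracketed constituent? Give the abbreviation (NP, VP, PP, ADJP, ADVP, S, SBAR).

"road" is the head of the bracketed span, so the span is a noun phrase: NP.

NP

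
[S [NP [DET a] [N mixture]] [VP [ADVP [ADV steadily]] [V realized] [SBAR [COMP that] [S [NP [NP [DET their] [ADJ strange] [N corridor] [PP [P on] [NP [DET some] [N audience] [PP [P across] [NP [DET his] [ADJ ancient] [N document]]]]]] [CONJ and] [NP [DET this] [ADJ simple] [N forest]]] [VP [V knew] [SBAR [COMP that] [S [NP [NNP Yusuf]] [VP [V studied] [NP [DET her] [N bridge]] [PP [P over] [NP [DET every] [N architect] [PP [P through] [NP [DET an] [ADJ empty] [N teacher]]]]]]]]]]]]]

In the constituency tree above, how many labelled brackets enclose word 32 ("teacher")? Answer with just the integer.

13

Path from the root down to the word: S → VP → SBAR → S → VP → SBAR → S → VP → PP → NP → PP → NP → N. That is 13 enclosing brackets.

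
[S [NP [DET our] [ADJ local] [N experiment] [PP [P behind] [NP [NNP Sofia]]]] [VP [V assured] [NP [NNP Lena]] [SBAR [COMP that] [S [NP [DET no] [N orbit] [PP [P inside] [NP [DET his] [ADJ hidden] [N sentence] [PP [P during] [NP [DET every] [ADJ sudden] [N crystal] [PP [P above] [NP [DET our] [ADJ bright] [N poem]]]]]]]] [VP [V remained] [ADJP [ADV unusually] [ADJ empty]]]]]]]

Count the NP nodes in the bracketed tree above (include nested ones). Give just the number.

7

The NP constituents are: [NP our local experiment behind Sofia]; [NP Sofia]; [NP Lena]; [NP no orbit inside his hidden sentence during every sudden crystal above our bright poem]; [NP his hidden sentence during every sudden crystal above our bright poem]; [NP every sudden crystal above our bright poem] …. Total: 7.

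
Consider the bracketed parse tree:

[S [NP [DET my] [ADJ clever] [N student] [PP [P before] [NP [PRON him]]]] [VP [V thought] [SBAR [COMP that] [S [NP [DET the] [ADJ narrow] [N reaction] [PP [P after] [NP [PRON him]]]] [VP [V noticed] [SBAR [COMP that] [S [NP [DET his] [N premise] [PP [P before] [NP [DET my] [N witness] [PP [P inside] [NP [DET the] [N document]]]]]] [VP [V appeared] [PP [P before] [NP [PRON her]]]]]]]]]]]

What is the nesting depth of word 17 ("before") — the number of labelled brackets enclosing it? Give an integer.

Counting open brackets not yet closed at "before": [S [VP [SBAR [S [VP [SBAR [S [NP [PP [P = 10.

10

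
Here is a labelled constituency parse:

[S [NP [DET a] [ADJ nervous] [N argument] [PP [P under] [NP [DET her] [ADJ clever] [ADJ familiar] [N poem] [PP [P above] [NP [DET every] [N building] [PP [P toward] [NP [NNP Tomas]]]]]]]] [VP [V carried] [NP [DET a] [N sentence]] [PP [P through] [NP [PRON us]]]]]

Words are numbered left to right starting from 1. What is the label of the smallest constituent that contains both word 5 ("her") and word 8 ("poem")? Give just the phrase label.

NP

Both words fall inside [NP her clever familiar poem above every building toward Tomas] (words 5–13), and no smaller constituent contains them both. Label: NP.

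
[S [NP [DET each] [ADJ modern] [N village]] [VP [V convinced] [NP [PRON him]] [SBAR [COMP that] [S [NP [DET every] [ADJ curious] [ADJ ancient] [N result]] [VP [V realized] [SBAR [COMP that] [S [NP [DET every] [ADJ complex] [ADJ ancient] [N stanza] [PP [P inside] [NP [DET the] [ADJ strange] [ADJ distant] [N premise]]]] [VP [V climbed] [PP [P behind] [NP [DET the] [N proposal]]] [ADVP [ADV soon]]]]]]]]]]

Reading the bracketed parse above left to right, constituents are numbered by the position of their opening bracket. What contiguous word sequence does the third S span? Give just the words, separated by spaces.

In left-to-right order the S constituents are "each modern village convinced him that every curious ancient result realized that every complex ancient stanza inside the strange distant premise climbed behind the proposal soon"; "every curious ancient result realized that every complex ancient stanza inside the strange distant premise climbed behind the proposal soon"; "every complex ancient stanza inside the strange distant premise climbed behind the proposal soon". Number 3 is "every complex ancient stanza inside the strange distant premise climbed behind the proposal soon".

every complex ancient stanza inside the strange distant premise climbed behind the proposal soon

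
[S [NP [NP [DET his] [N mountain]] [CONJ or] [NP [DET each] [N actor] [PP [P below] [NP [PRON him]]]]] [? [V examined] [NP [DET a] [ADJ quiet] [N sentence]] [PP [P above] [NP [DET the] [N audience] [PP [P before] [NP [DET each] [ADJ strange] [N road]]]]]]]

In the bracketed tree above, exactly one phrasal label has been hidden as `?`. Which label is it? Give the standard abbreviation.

Looking at what the `?` directly dominates — V 'examined', NP, PP — this is a verb phrase (VP).

VP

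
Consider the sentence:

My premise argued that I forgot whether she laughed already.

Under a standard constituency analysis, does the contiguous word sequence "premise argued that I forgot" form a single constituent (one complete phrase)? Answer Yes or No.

No

"premise" belongs to the noun phrase "my premise" while "forgot" belongs to the verb phrase "argued that I forgot whether she laughed already"; a span that runs across that boundary is not a single phrase.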